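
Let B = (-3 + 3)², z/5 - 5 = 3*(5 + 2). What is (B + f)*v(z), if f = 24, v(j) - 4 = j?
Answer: 3216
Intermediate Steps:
z = 130 (z = 25 + 5*(3*(5 + 2)) = 25 + 5*(3*7) = 25 + 5*21 = 25 + 105 = 130)
v(j) = 4 + j
B = 0 (B = 0² = 0)
(B + f)*v(z) = (0 + 24)*(4 + 130) = 24*134 = 3216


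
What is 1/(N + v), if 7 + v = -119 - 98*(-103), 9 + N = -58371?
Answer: -1/48412 ≈ -2.0656e-5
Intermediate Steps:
N = -58380 (N = -9 - 58371 = -58380)
v = 9968 (v = -7 + (-119 - 98*(-103)) = -7 + (-119 + 10094) = -7 + 9975 = 9968)
1/(N + v) = 1/(-58380 + 9968) = 1/(-48412) = -1/48412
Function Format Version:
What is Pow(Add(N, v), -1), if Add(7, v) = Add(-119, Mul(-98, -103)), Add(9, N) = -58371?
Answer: Rational(-1, 48412) ≈ -2.0656e-5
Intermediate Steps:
N = -58380 (N = Add(-9, -58371) = -58380)
v = 9968 (v = Add(-7, Add(-119, Mul(-98, -103))) = Add(-7, Add(-119, 10094)) = Add(-7, 9975) = 9968)
Pow(Add(N, v), -1) = Pow(Add(-58380, 9968), -1) = Pow(-48412, -1) = Rational(-1, 48412)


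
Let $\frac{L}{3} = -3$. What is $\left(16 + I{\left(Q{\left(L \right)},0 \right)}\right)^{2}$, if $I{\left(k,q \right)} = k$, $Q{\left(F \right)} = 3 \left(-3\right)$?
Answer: $49$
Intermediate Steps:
$L = -9$ ($L = 3 \left(-3\right) = -9$)
$Q{\left(F \right)} = -9$
$\left(16 + I{\left(Q{\left(L \right)},0 \right)}\right)^{2} = \left(16 - 9\right)^{2} = 7^{2} = 49$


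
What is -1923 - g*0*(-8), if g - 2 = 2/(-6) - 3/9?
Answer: -1923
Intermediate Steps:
g = 4/3 (g = 2 + (2/(-6) - 3/9) = 2 + (2*(-⅙) - 3*⅑) = 2 + (-⅓ - ⅓) = 2 - ⅔ = 4/3 ≈ 1.3333)
-1923 - g*0*(-8) = -1923 - (4/3)*0*(-8) = -1923 - 0*(-8) = -1923 - 1*0 = -1923 + 0 = -1923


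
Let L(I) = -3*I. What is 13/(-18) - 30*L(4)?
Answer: 6467/18 ≈ 359.28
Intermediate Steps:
13/(-18) - 30*L(4) = 13/(-18) - (-90)*4 = 13*(-1/18) - 30*(-12) = -13/18 + 360 = 6467/18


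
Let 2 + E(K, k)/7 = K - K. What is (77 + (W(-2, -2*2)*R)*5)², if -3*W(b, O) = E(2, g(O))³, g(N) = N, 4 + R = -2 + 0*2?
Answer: 748733769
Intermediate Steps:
R = -6 (R = -4 + (-2 + 0*2) = -4 + (-2 + 0) = -4 - 2 = -6)
E(K, k) = -14 (E(K, k) = -14 + 7*(K - K) = -14 + 7*0 = -14 + 0 = -14)
W(b, O) = 2744/3 (W(b, O) = -⅓*(-14)³ = -⅓*(-2744) = 2744/3)
(77 + (W(-2, -2*2)*R)*5)² = (77 + ((2744/3)*(-6))*5)² = (77 - 5488*5)² = (77 - 27440)² = (-27363)² = 748733769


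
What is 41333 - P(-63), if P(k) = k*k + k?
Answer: 37427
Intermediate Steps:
P(k) = k + k² (P(k) = k² + k = k + k²)
41333 - P(-63) = 41333 - (-63)*(1 - 63) = 41333 - (-63)*(-62) = 41333 - 1*3906 = 41333 - 3906 = 37427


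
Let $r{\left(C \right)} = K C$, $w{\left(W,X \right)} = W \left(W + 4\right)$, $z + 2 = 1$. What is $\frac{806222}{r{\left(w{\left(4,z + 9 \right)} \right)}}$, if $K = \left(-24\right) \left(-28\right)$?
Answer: $\frac{403111}{10752} \approx 37.492$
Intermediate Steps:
$z = -1$ ($z = -2 + 1 = -1$)
$K = 672$
$w{\left(W,X \right)} = W \left(4 + W\right)$
$r{\left(C \right)} = 672 C$
$\frac{806222}{r{\left(w{\left(4,z + 9 \right)} \right)}} = \frac{806222}{672 \cdot 4 \left(4 + 4\right)} = \frac{806222}{672 \cdot 4 \cdot 8} = \frac{806222}{672 \cdot 32} = \frac{806222}{21504} = 806222 \cdot \frac{1}{21504} = \frac{403111}{10752}$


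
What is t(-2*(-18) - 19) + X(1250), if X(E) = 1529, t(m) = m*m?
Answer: 1818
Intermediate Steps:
t(m) = m²
t(-2*(-18) - 19) + X(1250) = (-2*(-18) - 19)² + 1529 = (36 - 19)² + 1529 = 17² + 1529 = 289 + 1529 = 1818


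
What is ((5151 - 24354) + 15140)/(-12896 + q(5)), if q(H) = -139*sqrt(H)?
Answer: 52396448/166210211 - 564757*sqrt(5)/166210211 ≈ 0.30764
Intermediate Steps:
((5151 - 24354) + 15140)/(-12896 + q(5)) = ((5151 - 24354) + 15140)/(-12896 - 139*sqrt(5)) = (-19203 + 15140)/(-12896 - 139*sqrt(5)) = -4063/(-12896 - 139*sqrt(5))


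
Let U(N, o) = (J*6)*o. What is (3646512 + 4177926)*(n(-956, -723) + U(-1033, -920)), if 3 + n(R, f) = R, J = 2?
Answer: -93885431562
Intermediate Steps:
n(R, f) = -3 + R
U(N, o) = 12*o (U(N, o) = (2*6)*o = 12*o)
(3646512 + 4177926)*(n(-956, -723) + U(-1033, -920)) = (3646512 + 4177926)*((-3 - 956) + 12*(-920)) = 7824438*(-959 - 11040) = 7824438*(-11999) = -93885431562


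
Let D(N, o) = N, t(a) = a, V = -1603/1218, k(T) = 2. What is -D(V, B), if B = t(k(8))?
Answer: 229/174 ≈ 1.3161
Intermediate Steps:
V = -229/174 (V = -1603*1/1218 = -229/174 ≈ -1.3161)
B = 2
-D(V, B) = -1*(-229/174) = 229/174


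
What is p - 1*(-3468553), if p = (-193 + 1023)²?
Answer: 4157453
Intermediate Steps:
p = 688900 (p = 830² = 688900)
p - 1*(-3468553) = 688900 - 1*(-3468553) = 688900 + 3468553 = 4157453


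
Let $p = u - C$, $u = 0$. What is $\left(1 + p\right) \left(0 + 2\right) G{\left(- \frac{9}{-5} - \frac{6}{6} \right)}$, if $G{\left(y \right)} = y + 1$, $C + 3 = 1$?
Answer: $\frac{54}{5} \approx 10.8$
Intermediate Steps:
$C = -2$ ($C = -3 + 1 = -2$)
$G{\left(y \right)} = 1 + y$
$p = 2$ ($p = 0 - -2 = 0 + 2 = 2$)
$\left(1 + p\right) \left(0 + 2\right) G{\left(- \frac{9}{-5} - \frac{6}{6} \right)} = \left(1 + 2\right) \left(0 + 2\right) \left(1 - \left(1 - \frac{9}{5}\right)\right) = 3 \cdot 2 \left(1 - - \frac{4}{5}\right) = 6 \left(1 + \left(\frac{9}{5} - 1\right)\right) = 6 \left(1 + \frac{4}{5}\right) = 6 \cdot \frac{9}{5} = \frac{54}{5}$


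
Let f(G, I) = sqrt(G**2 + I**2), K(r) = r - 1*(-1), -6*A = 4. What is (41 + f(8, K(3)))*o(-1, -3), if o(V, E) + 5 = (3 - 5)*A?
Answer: -451/3 - 44*sqrt(5)/3 ≈ -183.13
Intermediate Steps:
A = -2/3 (A = -1/6*4 = -2/3 ≈ -0.66667)
K(r) = 1 + r (K(r) = r + 1 = 1 + r)
o(V, E) = -11/3 (o(V, E) = -5 + (3 - 5)*(-2/3) = -5 - 2*(-2/3) = -5 + 4/3 = -11/3)
(41 + f(8, K(3)))*o(-1, -3) = (41 + sqrt(8**2 + (1 + 3)**2))*(-11/3) = (41 + sqrt(64 + 4**2))*(-11/3) = (41 + sqrt(64 + 16))*(-11/3) = (41 + sqrt(80))*(-11/3) = (41 + 4*sqrt(5))*(-11/3) = -451/3 - 44*sqrt(5)/3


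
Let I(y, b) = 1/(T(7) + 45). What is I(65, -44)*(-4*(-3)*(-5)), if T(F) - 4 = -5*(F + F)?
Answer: 20/7 ≈ 2.8571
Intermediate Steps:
T(F) = 4 - 10*F (T(F) = 4 - 5*(F + F) = 4 - 10*F)
I(y, b) = -1/21 (I(y, b) = 1/((4 - 10*7) + 45) = 1/((4 - 70) + 45) = 1/(-66 + 45) = 1/(-21) = -1/21)
I(65, -44)*(-4*(-3)*(-5)) = -(-4*(-3))*(-5)/21 = -4*(-5)/7 = -1/21*(-60) = 20/7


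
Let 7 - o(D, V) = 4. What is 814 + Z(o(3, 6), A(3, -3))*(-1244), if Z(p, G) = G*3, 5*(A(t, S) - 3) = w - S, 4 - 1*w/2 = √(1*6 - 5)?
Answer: -85498/5 ≈ -17100.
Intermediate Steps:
o(D, V) = 3 (o(D, V) = 7 - 1*4 = 7 - 4 = 3)
w = 6 (w = 8 - 2*√(1*6 - 5) = 8 - 2*√(6 - 5) = 8 - 2*√1 = 8 - 2*1 = 8 - 2 = 6)
A(t, S) = 21/5 - S/5 (A(t, S) = 3 + (6 - S)/5 = 3 + (6/5 - S/5) = 21/5 - S/5)
Z(p, G) = 3*G
814 + Z(o(3, 6), A(3, -3))*(-1244) = 814 + (3*(21/5 - ⅕*(-3)))*(-1244) = 814 + (3*(21/5 + ⅗))*(-1244) = 814 + (3*(24/5))*(-1244) = 814 + (72/5)*(-1244) = 814 - 89568/5 = -85498/5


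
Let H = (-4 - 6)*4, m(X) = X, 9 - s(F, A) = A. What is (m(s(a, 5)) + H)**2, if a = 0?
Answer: 1296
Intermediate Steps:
s(F, A) = 9 - A
H = -40 (H = -10*4 = -40)
(m(s(a, 5)) + H)**2 = ((9 - 1*5) - 40)**2 = ((9 - 5) - 40)**2 = (4 - 40)**2 = (-36)**2 = 1296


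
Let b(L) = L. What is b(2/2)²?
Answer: 1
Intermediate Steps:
b(2/2)² = (2/2)² = (2*(½))² = 1² = 1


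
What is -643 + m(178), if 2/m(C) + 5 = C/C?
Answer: -1287/2 ≈ -643.50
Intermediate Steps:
m(C) = -½ (m(C) = 2/(-5 + C/C) = 2/(-5 + 1) = 2/(-4) = 2*(-¼) = -½)
-643 + m(178) = -643 - ½ = -1287/2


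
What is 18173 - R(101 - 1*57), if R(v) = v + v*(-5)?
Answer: 18349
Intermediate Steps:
R(v) = -4*v (R(v) = v - 5*v = -4*v)
18173 - R(101 - 1*57) = 18173 - (-4)*(101 - 1*57) = 18173 - (-4)*(101 - 57) = 18173 - (-4)*44 = 18173 - 1*(-176) = 18173 + 176 = 18349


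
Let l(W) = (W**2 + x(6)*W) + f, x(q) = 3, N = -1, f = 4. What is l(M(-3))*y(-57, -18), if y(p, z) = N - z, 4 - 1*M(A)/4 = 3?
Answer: 544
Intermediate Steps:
M(A) = 4 (M(A) = 16 - 4*3 = 16 - 12 = 4)
y(p, z) = -1 - z
l(W) = 4 + W**2 + 3*W (l(W) = (W**2 + 3*W) + 4 = 4 + W**2 + 3*W)
l(M(-3))*y(-57, -18) = (4 + 4**2 + 3*4)*(-1 - 1*(-18)) = (4 + 16 + 12)*(-1 + 18) = 32*17 = 544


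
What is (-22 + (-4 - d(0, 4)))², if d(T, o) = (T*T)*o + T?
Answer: 676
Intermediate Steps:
d(T, o) = T + o*T² (d(T, o) = T²*o + T = o*T² + T = T + o*T²)
(-22 + (-4 - d(0, 4)))² = (-22 + (-4 - 0*(1 + 0*4)))² = (-22 + (-4 - 0*(1 + 0)))² = (-22 + (-4 - 0))² = (-22 + (-4 - 1*0))² = (-22 + (-4 + 0))² = (-22 - 4)² = (-26)² = 676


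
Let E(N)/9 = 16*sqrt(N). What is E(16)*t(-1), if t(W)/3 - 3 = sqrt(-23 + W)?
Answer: 5184 + 3456*I*sqrt(6) ≈ 5184.0 + 8465.4*I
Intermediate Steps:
t(W) = 9 + 3*sqrt(-23 + W)
E(N) = 144*sqrt(N) (E(N) = 9*(16*sqrt(N)) = 144*sqrt(N))
E(16)*t(-1) = (144*sqrt(16))*(9 + 3*sqrt(-23 - 1)) = (144*4)*(9 + 3*sqrt(-24)) = 576*(9 + 3*(2*I*sqrt(6))) = 576*(9 + 6*I*sqrt(6)) = 5184 + 3456*I*sqrt(6)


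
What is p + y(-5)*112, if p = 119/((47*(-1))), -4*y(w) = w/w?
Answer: -1435/47 ≈ -30.532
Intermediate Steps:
y(w) = -¼ (y(w) = -w/(4*w) = -¼*1 = -¼)
p = -119/47 (p = 119/(-47) = 119*(-1/47) = -119/47 ≈ -2.5319)
p + y(-5)*112 = -119/47 - ¼*112 = -119/47 - 28 = -1435/47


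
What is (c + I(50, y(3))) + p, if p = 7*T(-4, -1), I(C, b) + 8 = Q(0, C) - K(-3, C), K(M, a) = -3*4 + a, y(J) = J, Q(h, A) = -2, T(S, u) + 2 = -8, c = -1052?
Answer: -1170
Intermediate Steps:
T(S, u) = -10 (T(S, u) = -2 - 8 = -10)
K(M, a) = -12 + a
I(C, b) = 2 - C (I(C, b) = -8 + (-2 - (-12 + C)) = -8 + (-2 + (12 - C)) = -8 + (10 - C) = 2 - C)
p = -70 (p = 7*(-10) = -70)
(c + I(50, y(3))) + p = (-1052 + (2 - 1*50)) - 70 = (-1052 + (2 - 50)) - 70 = (-1052 - 48) - 70 = -1100 - 70 = -1170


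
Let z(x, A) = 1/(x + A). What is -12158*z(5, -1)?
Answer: -6079/2 ≈ -3039.5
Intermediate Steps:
z(x, A) = 1/(A + x)
-12158*z(5, -1) = -12158/(-1 + 5) = -12158/4 = -12158*¼ = -6079/2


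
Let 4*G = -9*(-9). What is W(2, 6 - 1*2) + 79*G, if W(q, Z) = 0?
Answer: 6399/4 ≈ 1599.8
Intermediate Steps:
G = 81/4 (G = (-9*(-9))/4 = (1/4)*81 = 81/4 ≈ 20.250)
W(2, 6 - 1*2) + 79*G = 0 + 79*(81/4) = 0 + 6399/4 = 6399/4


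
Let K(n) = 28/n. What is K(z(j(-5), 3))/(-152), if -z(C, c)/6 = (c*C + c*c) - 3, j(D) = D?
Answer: -7/2052 ≈ -0.0034113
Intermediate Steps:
z(C, c) = 18 - 6*c**2 - 6*C*c (z(C, c) = -6*((c*C + c*c) - 3) = -6*((C*c + c**2) - 3) = -6*((c**2 + C*c) - 3) = -6*(-3 + c**2 + C*c) = 18 - 6*c**2 - 6*C*c)
K(z(j(-5), 3))/(-152) = (28/(18 - 6*3**2 - 6*(-5)*3))/(-152) = (28/(18 - 6*9 + 90))*(-1/152) = (28/(18 - 54 + 90))*(-1/152) = (28/54)*(-1/152) = (28*(1/54))*(-1/152) = (14/27)*(-1/152) = -7/2052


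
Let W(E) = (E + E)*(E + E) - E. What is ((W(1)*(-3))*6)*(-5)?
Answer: 270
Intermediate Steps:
W(E) = -E + 4*E² (W(E) = (2*E)*(2*E) - E = 4*E² - E = -E + 4*E²)
((W(1)*(-3))*6)*(-5) = (((1*(-1 + 4*1))*(-3))*6)*(-5) = (((1*(-1 + 4))*(-3))*6)*(-5) = (((1*3)*(-3))*6)*(-5) = ((3*(-3))*6)*(-5) = -9*6*(-5) = -54*(-5) = 270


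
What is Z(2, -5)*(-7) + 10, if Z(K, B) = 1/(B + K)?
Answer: 37/3 ≈ 12.333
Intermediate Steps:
Z(2, -5)*(-7) + 10 = -7/(-5 + 2) + 10 = -7/(-3) + 10 = -1/3*(-7) + 10 = 7/3 + 10 = 37/3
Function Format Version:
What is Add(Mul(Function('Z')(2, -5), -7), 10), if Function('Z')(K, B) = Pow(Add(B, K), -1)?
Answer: Rational(37, 3) ≈ 12.333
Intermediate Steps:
Add(Mul(Function('Z')(2, -5), -7), 10) = Add(Mul(Pow(Add(-5, 2), -1), -7), 10) = Add(Mul(Pow(-3, -1), -7), 10) = Add(Mul(Rational(-1, 3), -7), 10) = Add(Rational(7, 3), 10) = Rational(37, 3)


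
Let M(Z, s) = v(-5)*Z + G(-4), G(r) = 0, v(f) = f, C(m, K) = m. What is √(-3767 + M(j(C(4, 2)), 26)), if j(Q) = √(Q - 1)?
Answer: √(-3767 - 5*√3) ≈ 61.446*I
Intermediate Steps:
j(Q) = √(-1 + Q)
M(Z, s) = -5*Z (M(Z, s) = -5*Z + 0 = -5*Z)
√(-3767 + M(j(C(4, 2)), 26)) = √(-3767 - 5*√(-1 + 4)) = √(-3767 - 5*√3)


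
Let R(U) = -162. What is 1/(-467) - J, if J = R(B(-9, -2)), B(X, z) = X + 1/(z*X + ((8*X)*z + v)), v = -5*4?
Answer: 75653/467 ≈ 162.00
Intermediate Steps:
v = -20
B(X, z) = X + 1/(-20 + 9*X*z) (B(X, z) = X + 1/(z*X + ((8*X)*z - 20)) = X + 1/(X*z + (8*X*z - 20)) = X + 1/(X*z + (-20 + 8*X*z)) = X + 1/(-20 + 9*X*z))
J = -162
1/(-467) - J = 1/(-467) - 1*(-162) = -1/467 + 162 = 75653/467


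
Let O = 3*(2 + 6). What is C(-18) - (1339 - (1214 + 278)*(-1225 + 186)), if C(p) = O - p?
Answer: -1551485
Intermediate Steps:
O = 24 (O = 3*8 = 24)
C(p) = 24 - p
C(-18) - (1339 - (1214 + 278)*(-1225 + 186)) = (24 - 1*(-18)) - (1339 - (1214 + 278)*(-1225 + 186)) = (24 + 18) - (1339 - 1492*(-1039)) = 42 - (1339 - 1*(-1550188)) = 42 - (1339 + 1550188) = 42 - 1*1551527 = 42 - 1551527 = -1551485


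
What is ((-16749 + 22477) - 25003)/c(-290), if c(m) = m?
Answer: 3855/58 ≈ 66.466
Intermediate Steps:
((-16749 + 22477) - 25003)/c(-290) = ((-16749 + 22477) - 25003)/(-290) = (5728 - 25003)*(-1/290) = -19275*(-1/290) = 3855/58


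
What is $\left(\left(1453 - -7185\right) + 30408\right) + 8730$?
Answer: $47776$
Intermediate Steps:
$\left(\left(1453 - -7185\right) + 30408\right) + 8730 = \left(\left(1453 + 7185\right) + 30408\right) + 8730 = \left(8638 + 30408\right) + 8730 = 39046 + 8730 = 47776$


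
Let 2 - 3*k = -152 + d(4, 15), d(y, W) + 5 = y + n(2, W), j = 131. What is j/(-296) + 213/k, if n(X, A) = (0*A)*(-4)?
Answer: 168839/45880 ≈ 3.6800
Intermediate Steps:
n(X, A) = 0 (n(X, A) = 0*(-4) = 0)
d(y, W) = -5 + y (d(y, W) = -5 + (y + 0) = -5 + y)
k = 155/3 (k = ⅔ - (-152 + (-5 + 4))/3 = ⅔ - (-152 - 1)/3 = ⅔ - ⅓*(-153) = ⅔ + 51 = 155/3 ≈ 51.667)
j/(-296) + 213/k = 131/(-296) + 213/(155/3) = 131*(-1/296) + 213*(3/155) = -131/296 + 639/155 = 168839/45880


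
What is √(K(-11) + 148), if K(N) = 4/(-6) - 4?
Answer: √1290/3 ≈ 11.972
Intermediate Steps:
K(N) = -14/3 (K(N) = 4*(-⅙) - 4 = -⅔ - 4 = -14/3)
√(K(-11) + 148) = √(-14/3 + 148) = √(430/3) = √1290/3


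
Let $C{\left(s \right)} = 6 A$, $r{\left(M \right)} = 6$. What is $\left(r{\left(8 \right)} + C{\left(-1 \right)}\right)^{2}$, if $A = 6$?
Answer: $1764$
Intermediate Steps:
$C{\left(s \right)} = 36$ ($C{\left(s \right)} = 6 \cdot 6 = 36$)
$\left(r{\left(8 \right)} + C{\left(-1 \right)}\right)^{2} = \left(6 + 36\right)^{2} = 42^{2} = 1764$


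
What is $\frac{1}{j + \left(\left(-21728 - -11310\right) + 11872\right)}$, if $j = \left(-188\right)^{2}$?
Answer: $\frac{1}{36798} \approx 2.7175 \cdot 10^{-5}$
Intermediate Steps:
$j = 35344$
$\frac{1}{j + \left(\left(-21728 - -11310\right) + 11872\right)} = \frac{1}{35344 + \left(\left(-21728 - -11310\right) + 11872\right)} = \frac{1}{35344 + \left(\left(-21728 + 11310\right) + 11872\right)} = \frac{1}{35344 + \left(-10418 + 11872\right)} = \frac{1}{35344 + 1454} = \frac{1}{36798}$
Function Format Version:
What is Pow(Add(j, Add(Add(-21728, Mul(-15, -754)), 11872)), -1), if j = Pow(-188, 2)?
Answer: Rational(1, 36798) ≈ 2.7175e-5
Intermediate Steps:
j = 35344
Pow(Add(j, Add(Add(-21728, Mul(-15, -754)), 11872)), -1) = Pow(Add(35344, Add(Add(-21728, Mul(-15, -754)), 11872)), -1) = Pow(Add(35344, Add(Add(-21728, 11310), 11872)), -1) = Pow(Add(35344, Add(-10418, 11872)), -1) = Pow(Add(35344, 1454), -1) = Pow(36798, -1) = Rational(1, 36798)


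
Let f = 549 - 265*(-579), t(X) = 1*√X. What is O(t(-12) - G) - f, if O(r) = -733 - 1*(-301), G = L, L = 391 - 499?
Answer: -154416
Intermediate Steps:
L = -108
G = -108
t(X) = √X
O(r) = -432 (O(r) = -733 + 301 = -432)
f = 153984 (f = 549 + 153435 = 153984)
O(t(-12) - G) - f = -432 - 1*153984 = -432 - 153984 = -154416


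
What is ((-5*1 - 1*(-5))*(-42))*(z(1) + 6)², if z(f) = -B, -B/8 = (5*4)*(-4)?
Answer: 0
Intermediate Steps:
B = 640 (B = -8*5*4*(-4) = -160*(-4) = -8*(-80) = 640)
z(f) = -640 (z(f) = -1*640 = -640)
((-5*1 - 1*(-5))*(-42))*(z(1) + 6)² = ((-5*1 - 1*(-5))*(-42))*(-640 + 6)² = ((-5 + 5)*(-42))*(-634)² = (0*(-42))*401956 = 0*401956 = 0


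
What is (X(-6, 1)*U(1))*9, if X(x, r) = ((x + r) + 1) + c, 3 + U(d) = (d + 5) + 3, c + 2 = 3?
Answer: -162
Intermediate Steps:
c = 1 (c = -2 + 3 = 1)
U(d) = 5 + d (U(d) = -3 + ((d + 5) + 3) = -3 + ((5 + d) + 3) = -3 + (8 + d) = 5 + d)
X(x, r) = 2 + r + x (X(x, r) = ((x + r) + 1) + 1 = ((r + x) + 1) + 1 = (1 + r + x) + 1 = 2 + r + x)
(X(-6, 1)*U(1))*9 = ((2 + 1 - 6)*(5 + 1))*9 = -3*6*9 = -18*9 = -162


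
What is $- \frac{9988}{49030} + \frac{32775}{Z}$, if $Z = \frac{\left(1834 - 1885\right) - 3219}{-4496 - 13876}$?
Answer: $\frac{492050071804}{2672135} \approx 1.8414 \cdot 10^{5}$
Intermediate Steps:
$Z = \frac{545}{3062}$ ($Z = \frac{\left(1834 - 1885\right) - 3219}{-18372} = \left(-51 - 3219\right) \left(- \frac{1}{18372}\right) = \left(-3270\right) \left(- \frac{1}{18372}\right) = \frac{545}{3062} \approx 0.17799$)
$- \frac{9988}{49030} + \frac{32775}{Z} = - \frac{9988}{49030} + \frac{32775}{\frac{545}{3062}} = \left(-9988\right) \frac{1}{49030} + 32775 \cdot \frac{3062}{545} = - \frac{4994}{24515} + \frac{20071410}{109} = \frac{492050071804}{2672135}$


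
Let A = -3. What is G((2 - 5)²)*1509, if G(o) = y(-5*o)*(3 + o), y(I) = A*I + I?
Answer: 1629720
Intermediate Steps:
y(I) = -2*I (y(I) = -3*I + I = -2*I)
G(o) = 10*o*(3 + o) (G(o) = (-(-10)*o)*(3 + o) = (10*o)*(3 + o) = 10*o*(3 + o))
G((2 - 5)²)*1509 = (10*(2 - 5)²*(3 + (2 - 5)²))*1509 = (10*(-3)²*(3 + (-3)²))*1509 = (10*9*(3 + 9))*1509 = (10*9*12)*1509 = 1080*1509 = 1629720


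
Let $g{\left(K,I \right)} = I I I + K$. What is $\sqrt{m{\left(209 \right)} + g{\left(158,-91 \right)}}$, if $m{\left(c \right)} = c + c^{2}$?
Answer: $i \sqrt{709523} \approx 842.33 i$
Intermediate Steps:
$g{\left(K,I \right)} = K + I^{3}$ ($g{\left(K,I \right)} = I^{2} I + K = I^{3} + K = K + I^{3}$)
$\sqrt{m{\left(209 \right)} + g{\left(158,-91 \right)}} = \sqrt{209 \left(1 + 209\right) + \left(158 + \left(-91\right)^{3}\right)} = \sqrt{209 \cdot 210 + \left(158 - 753571\right)} = \sqrt{43890 - 753413} = \sqrt{-709523} = i \sqrt{709523}$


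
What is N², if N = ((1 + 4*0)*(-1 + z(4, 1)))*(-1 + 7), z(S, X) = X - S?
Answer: 576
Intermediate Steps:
N = -24 (N = ((1 + 4*0)*(-1 + (1 - 1*4)))*(-1 + 7) = ((1 + 0)*(-1 + (1 - 4)))*6 = (1*(-1 - 3))*6 = (1*(-4))*6 = -4*6 = -24)
N² = (-24)² = 576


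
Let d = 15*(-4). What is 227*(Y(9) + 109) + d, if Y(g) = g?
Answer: 26726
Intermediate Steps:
d = -60
227*(Y(9) + 109) + d = 227*(9 + 109) - 60 = 227*118 - 60 = 26786 - 60 = 26726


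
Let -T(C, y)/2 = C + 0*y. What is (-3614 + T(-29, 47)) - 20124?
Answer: -23680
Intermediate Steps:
T(C, y) = -2*C (T(C, y) = -2*(C + 0*y) = -2*(C + 0) = -2*C)
(-3614 + T(-29, 47)) - 20124 = (-3614 - 2*(-29)) - 20124 = (-3614 + 58) - 20124 = -3556 - 20124 = -23680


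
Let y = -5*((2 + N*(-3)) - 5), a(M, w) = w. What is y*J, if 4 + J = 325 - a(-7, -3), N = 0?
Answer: 4860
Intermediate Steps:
J = 324 (J = -4 + (325 - 1*(-3)) = -4 + (325 + 3) = -4 + 328 = 324)
y = 15 (y = -5*((2 + 0*(-3)) - 5) = -5*((2 + 0) - 5) = -5*(2 - 5) = -5*(-3) = 15)
y*J = 15*324 = 4860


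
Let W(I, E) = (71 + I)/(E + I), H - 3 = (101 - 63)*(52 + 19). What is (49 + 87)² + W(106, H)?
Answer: 51918449/2807 ≈ 18496.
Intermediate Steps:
H = 2701 (H = 3 + (101 - 63)*(52 + 19) = 3 + 38*71 = 3 + 2698 = 2701)
W(I, E) = (71 + I)/(E + I)
(49 + 87)² + W(106, H) = (49 + 87)² + (71 + 106)/(2701 + 106) = 136² + 177/2807 = 18496 + (1/2807)*177 = 18496 + 177/2807 = 51918449/2807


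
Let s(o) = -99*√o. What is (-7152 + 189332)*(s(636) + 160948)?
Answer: 29321506640 - 36071640*√159 ≈ 2.8867e+10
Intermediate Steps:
(-7152 + 189332)*(s(636) + 160948) = (-7152 + 189332)*(-198*√159 + 160948) = 182180*(-198*√159 + 160948) = 182180*(160948 - 198*√159) = 29321506640 - 36071640*√159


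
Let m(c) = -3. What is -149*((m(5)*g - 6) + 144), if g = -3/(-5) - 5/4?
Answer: -417051/20 ≈ -20853.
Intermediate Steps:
g = -13/20 (g = -3*(-⅕) - 5*¼ = ⅗ - 5/4 = -13/20 ≈ -0.65000)
-149*((m(5)*g - 6) + 144) = -149*((-3*(-13/20) - 6) + 144) = -149*((39/20 - 6) + 144) = -149*(-81/20 + 144) = -149*2799/20 = -417051/20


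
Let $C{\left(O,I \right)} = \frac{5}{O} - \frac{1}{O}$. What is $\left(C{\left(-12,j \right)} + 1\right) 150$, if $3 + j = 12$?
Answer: $100$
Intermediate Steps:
$j = 9$ ($j = -3 + 12 = 9$)
$C{\left(O,I \right)} = \frac{4}{O}$
$\left(C{\left(-12,j \right)} + 1\right) 150 = \left(\frac{4}{-12} + 1\right) 150 = \left(4 \left(- \frac{1}{12}\right) + 1\right) 150 = \left(- \frac{1}{3} + 1\right) 150 = \frac{2}{3} \cdot 150 = 100$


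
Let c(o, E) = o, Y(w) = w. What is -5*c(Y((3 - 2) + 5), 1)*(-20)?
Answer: 600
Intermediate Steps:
-5*c(Y((3 - 2) + 5), 1)*(-20) = -5*((3 - 2) + 5)*(-20) = -5*(1 + 5)*(-20) = -5*6*(-20) = -30*(-20) = 600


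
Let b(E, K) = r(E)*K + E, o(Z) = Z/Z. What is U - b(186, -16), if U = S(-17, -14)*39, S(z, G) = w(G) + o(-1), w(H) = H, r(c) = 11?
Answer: -517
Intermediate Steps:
o(Z) = 1
S(z, G) = 1 + G (S(z, G) = G + 1 = 1 + G)
b(E, K) = E + 11*K (b(E, K) = 11*K + E = E + 11*K)
U = -507 (U = (1 - 14)*39 = -13*39 = -507)
U - b(186, -16) = -507 - (186 + 11*(-16)) = -507 - (186 - 176) = -507 - 1*10 = -507 - 10 = -517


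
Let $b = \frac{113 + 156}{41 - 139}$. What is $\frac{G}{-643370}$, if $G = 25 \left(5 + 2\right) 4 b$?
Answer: $\frac{1345}{450359} \approx 0.0029865$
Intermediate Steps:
$b = - \frac{269}{98}$ ($b = \frac{269}{-98} = 269 \left(- \frac{1}{98}\right) = - \frac{269}{98} \approx -2.7449$)
$G = - \frac{13450}{7}$ ($G = 25 \left(5 + 2\right) 4 \left(- \frac{269}{98}\right) = 25 \cdot 7 \cdot 4 \left(- \frac{269}{98}\right) = 25 \cdot 28 \left(- \frac{269}{98}\right) = 700 \left(- \frac{269}{98}\right) = - \frac{13450}{7} \approx -1921.4$)
$\frac{G}{-643370} = - \frac{13450}{7 \left(-643370\right)} = \left(- \frac{13450}{7}\right) \left(- \frac{1}{643370}\right) = \frac{1345}{450359}$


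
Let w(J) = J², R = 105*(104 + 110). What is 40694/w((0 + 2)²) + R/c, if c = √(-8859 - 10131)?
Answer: 20347/8 - 749*I*√2110/211 ≈ 2543.4 - 163.06*I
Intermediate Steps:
R = 22470 (R = 105*214 = 22470)
c = 3*I*√2110 (c = √(-18990) = 3*I*√2110 ≈ 137.8*I)
40694/w((0 + 2)²) + R/c = 40694/(((0 + 2)²)²) + 22470/((3*I*√2110)) = 40694/((2²)²) + 22470*(-I*√2110/6330) = 40694/(4²) - 749*I*√2110/211 = 40694/16 - 749*I*√2110/211 = 40694*(1/16) - 749*I*√2110/211 = 20347/8 - 749*I*√2110/211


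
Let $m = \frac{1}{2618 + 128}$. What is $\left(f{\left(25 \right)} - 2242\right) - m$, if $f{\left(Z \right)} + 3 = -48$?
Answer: $- \frac{6296579}{2746} \approx -2293.0$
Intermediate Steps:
$f{\left(Z \right)} = -51$ ($f{\left(Z \right)} = -3 - 48 = -51$)
$m = \frac{1}{2746} \approx 0.00036417$
$\left(f{\left(25 \right)} - 2242\right) - m = \left(-51 - 2242\right) - \frac{1}{2746} = -2293 - \frac{1}{2746} = - \frac{6296579}{2746}$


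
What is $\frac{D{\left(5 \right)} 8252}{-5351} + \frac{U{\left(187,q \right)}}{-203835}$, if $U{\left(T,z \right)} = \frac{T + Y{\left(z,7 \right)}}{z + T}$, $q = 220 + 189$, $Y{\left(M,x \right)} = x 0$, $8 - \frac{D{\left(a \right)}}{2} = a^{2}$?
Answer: $\frac{34084987654243}{650069766660} \approx 52.433$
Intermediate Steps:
$D{\left(a \right)} = 16 - 2 a^{2}$
$Y{\left(M,x \right)} = 0$
$q = 409$
$U{\left(T,z \right)} = \frac{T}{T + z}$ ($U{\left(T,z \right)} = \frac{T + 0}{z + T} = \frac{T}{T + z}$)
$\frac{D{\left(5 \right)} 8252}{-5351} + \frac{U{\left(187,q \right)}}{-203835} = \frac{\left(16 - 2 \cdot 5^{2}\right) 8252}{-5351} + \frac{187 \frac{1}{187 + 409}}{-203835} = \left(16 - 50\right) 8252 \left(- \frac{1}{5351}\right) + \frac{187}{596} \left(- \frac{1}{203835}\right) = \left(16 - 50\right) 8252 \left(- \frac{1}{5351}\right) + 187 \cdot \frac{1}{596} \left(- \frac{1}{203835}\right) = \left(-34\right) 8252 \left(- \frac{1}{5351}\right) + \frac{187}{596} \left(- \frac{1}{203835}\right) = \left(-280568\right) \left(- \frac{1}{5351}\right) - \frac{187}{121485660} = \frac{280568}{5351} - \frac{187}{121485660} = \frac{34084987654243}{650069766660}$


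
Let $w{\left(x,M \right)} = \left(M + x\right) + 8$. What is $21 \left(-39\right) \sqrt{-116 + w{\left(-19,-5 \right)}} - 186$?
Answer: $-186 - 1638 i \sqrt{33} \approx -186.0 - 9409.6 i$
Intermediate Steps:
$w{\left(x,M \right)} = 8 + M + x$
$21 \left(-39\right) \sqrt{-116 + w{\left(-19,-5 \right)}} - 186 = 21 \left(-39\right) \sqrt{-116 - 16} - 186 = - 819 \sqrt{-116 - 16} - 186 = - 819 \sqrt{-132} - 186 = - 819 \cdot 2 i \sqrt{33} - 186 = - 1638 i \sqrt{33} - 186 = -186 - 1638 i \sqrt{33}$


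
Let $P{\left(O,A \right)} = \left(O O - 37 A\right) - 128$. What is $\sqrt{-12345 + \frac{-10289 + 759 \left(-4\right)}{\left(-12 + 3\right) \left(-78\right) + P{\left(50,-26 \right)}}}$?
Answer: $\frac{i \sqrt{50286284705}}{2018} \approx 111.12 i$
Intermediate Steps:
$P{\left(O,A \right)} = -128 + O^{2} - 37 A$ ($P{\left(O,A \right)} = \left(O^{2} - 37 A\right) - 128 = -128 + O^{2} - 37 A$)
$\sqrt{-12345 + \frac{-10289 + 759 \left(-4\right)}{\left(-12 + 3\right) \left(-78\right) + P{\left(50,-26 \right)}}} = \sqrt{-12345 + \frac{-10289 + 759 \left(-4\right)}{\left(-12 + 3\right) \left(-78\right) - \left(-834 - 2500\right)}} = \sqrt{-12345 + \frac{-10289 - 3036}{\left(-9\right) \left(-78\right) + \left(-128 + 2500 + 962\right)}} = \sqrt{-12345 - \frac{13325}{702 + 3334}} = \sqrt{-12345 - \frac{13325}{4036}} = \sqrt{- \frac{49837745}{4036}} = \frac{i \sqrt{50286284705}}{2018}$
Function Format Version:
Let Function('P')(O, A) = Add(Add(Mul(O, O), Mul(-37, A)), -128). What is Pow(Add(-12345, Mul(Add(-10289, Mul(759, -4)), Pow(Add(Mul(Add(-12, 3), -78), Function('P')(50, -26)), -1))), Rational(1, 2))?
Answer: Mul(Rational(1, 2018), I, Pow(50286284705, Rational(1, 2))) ≈ Mul(111.12, I)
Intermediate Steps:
Function('P')(O, A) = Add(-128, Pow(O, 2), Mul(-37, A)) (Function('P')(O, A) = Add(Add(Pow(O, 2), Mul(-37, A)), -128) = Add(-128, Pow(O, 2), Mul(-37, A)))
Pow(Add(-12345, Mul(Add(-10289, Mul(759, -4)), Pow(Add(Mul(Add(-12, 3), -78), Function('P')(50, -26)), -1))), Rational(1, 2)) = Pow(Add(-12345, Mul(Add(-10289, Mul(759, -4)), Pow(Add(Mul(Add(-12, 3), -78), Add(-128, Pow(50, 2), Mul(-37, -26))), -1))), Rational(1, 2)) = Pow(Add(-12345, Mul(Add(-10289, -3036), Pow(Add(Mul(-9, -78), Add(-128, 2500, 962)), -1))), Rational(1, 2)) = Pow(Add(-12345, Mul(-13325, Pow(Add(702, 3334), -1))), Rational(1, 2)) = Pow(Add(-12345, Mul(-13325, Pow(4036, -1))), Rational(1, 2)) = Pow(Add(-12345, Mul(-13325, Rational(1, 4036))), Rational(1, 2)) = Pow(Add(-12345, Rational(-13325, 4036)), Rational(1, 2)) = Pow(Rational(-49837745, 4036), Rational(1, 2)) = Mul(Rational(1, 2018), I, Pow(50286284705, Rational(1, 2)))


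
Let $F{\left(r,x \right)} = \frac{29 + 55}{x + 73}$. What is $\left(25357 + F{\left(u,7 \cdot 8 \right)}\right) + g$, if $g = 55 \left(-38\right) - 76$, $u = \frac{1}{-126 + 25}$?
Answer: $\frac{997241}{43} \approx 23192.0$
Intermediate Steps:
$u = - \frac{1}{101}$ ($u = \frac{1}{-101} = - \frac{1}{101} \approx -0.009901$)
$F{\left(r,x \right)} = \frac{84}{73 + x}$
$g = -2166$ ($g = -2090 - 76 = -2166$)
$\left(25357 + F{\left(u,7 \cdot 8 \right)}\right) + g = \left(25357 + \frac{84}{73 + 7 \cdot 8}\right) - 2166 = \left(25357 + \frac{84}{73 + 56}\right) - 2166 = \left(25357 + \frac{84}{129}\right) - 2166 = \left(25357 + 84 \cdot \frac{1}{129}\right) - 2166 = \left(25357 + \frac{28}{43}\right) - 2166 = \frac{1090379}{43} - 2166 = \frac{997241}{43}$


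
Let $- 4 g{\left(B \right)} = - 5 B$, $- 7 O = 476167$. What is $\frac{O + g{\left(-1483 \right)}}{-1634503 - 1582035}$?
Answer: $\frac{1956573}{90063064} \approx 0.021724$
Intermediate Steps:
$O = - \frac{476167}{7}$ ($O = \left(- \frac{1}{7}\right) 476167 = - \frac{476167}{7} \approx -68024.0$)
$g{\left(B \right)} = \frac{5 B}{4}$ ($g{\left(B \right)} = - \frac{\left(-5\right) B}{4} = \frac{5 B}{4}$)
$\frac{O + g{\left(-1483 \right)}}{-1634503 - 1582035} = \frac{- \frac{476167}{7} + \frac{5}{4} \left(-1483\right)}{-1634503 - 1582035} = \frac{- \frac{476167}{7} - \frac{7415}{4}}{-3216538} = \left(- \frac{1956573}{28}\right) \left(- \frac{1}{3216538}\right) = \frac{1956573}{90063064}$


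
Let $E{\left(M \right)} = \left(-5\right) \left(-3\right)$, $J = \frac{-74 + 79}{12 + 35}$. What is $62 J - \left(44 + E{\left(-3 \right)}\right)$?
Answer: $- \frac{2463}{47} \approx -52.404$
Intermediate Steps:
$J = \frac{5}{47} \approx 0.10638$
$E{\left(M \right)} = 15$
$62 J - \left(44 + E{\left(-3 \right)}\right) = 62 \cdot \frac{5}{47} - 59 = \frac{310}{47} - 59 = - \frac{2463}{47}$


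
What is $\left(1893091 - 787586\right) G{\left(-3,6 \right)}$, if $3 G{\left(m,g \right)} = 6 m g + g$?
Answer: $-37587170$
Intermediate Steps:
$G{\left(m,g \right)} = \frac{g}{3} + 2 g m$ ($G{\left(m,g \right)} = \frac{6 m g + g}{3} = \frac{6 g m + g}{3} = \frac{g + 6 g m}{3} = \frac{g}{3} + 2 g m$)
$\left(1893091 - 787586\right) G{\left(-3,6 \right)} = \left(1893091 - 787586\right) \frac{1}{3} \cdot 6 \left(1 + 6 \left(-3\right)\right) = 1105505 \cdot \frac{1}{3} \cdot 6 \left(1 - 18\right) = 1105505 \cdot \frac{1}{3} \cdot 6 \left(-17\right) = 1105505 \left(-34\right) = -37587170$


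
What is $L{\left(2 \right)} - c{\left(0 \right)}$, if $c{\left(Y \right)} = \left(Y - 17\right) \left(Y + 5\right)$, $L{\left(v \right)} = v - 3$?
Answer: $84$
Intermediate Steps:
$L{\left(v \right)} = -3 + v$
$c{\left(Y \right)} = \left(-17 + Y\right) \left(5 + Y\right)$
$L{\left(2 \right)} - c{\left(0 \right)} = \left(-3 + 2\right) - \left(-85 + 0^{2} - 0\right) = -1 - \left(-85 + 0 + 0\right) = -1 - -85 = -1 + 85 = 84$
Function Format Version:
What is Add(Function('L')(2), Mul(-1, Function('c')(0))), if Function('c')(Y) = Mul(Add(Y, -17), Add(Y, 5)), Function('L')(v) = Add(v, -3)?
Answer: 84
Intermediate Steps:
Function('L')(v) = Add(-3, v)
Function('c')(Y) = Mul(Add(-17, Y), Add(5, Y))
Add(Function('L')(2), Mul(-1, Function('c')(0))) = Add(Add(-3, 2), Mul(-1, Add(-85, Pow(0, 2), Mul(-12, 0)))) = Add(-1, Mul(-1, Add(-85, 0, 0))) = Add(-1, Mul(-1, -85)) = Add(-1, 85) = 84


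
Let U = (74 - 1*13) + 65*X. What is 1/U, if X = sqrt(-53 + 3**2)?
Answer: 61/189621 - 130*I*sqrt(11)/189621 ≈ 0.00032169 - 0.0022738*I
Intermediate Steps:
X = 2*I*sqrt(11) (X = sqrt(-53 + 9) = sqrt(-44) = 2*I*sqrt(11) ≈ 6.6332*I)
U = 61 + 130*I*sqrt(11) (U = (74 - 1*13) + 65*(2*I*sqrt(11)) = (74 - 13) + 130*I*sqrt(11) = 61 + 130*I*sqrt(11) ≈ 61.0 + 431.16*I)
1/U = 1/(61 + 130*I*sqrt(11))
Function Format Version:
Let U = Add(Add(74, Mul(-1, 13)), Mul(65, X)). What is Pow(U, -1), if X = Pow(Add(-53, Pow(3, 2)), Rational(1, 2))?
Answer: Add(Rational(61, 189621), Mul(Rational(-130, 189621), I, Pow(11, Rational(1, 2)))) ≈ Add(0.00032169, Mul(-0.0022738, I))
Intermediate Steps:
X = Mul(2, I, Pow(11, Rational(1, 2))) (X = Pow(Add(-53, 9), Rational(1, 2)) = Pow(-44, Rational(1, 2)) = Mul(2, I, Pow(11, Rational(1, 2))) ≈ Mul(6.6332, I))
U = Add(61, Mul(130, I, Pow(11, Rational(1, 2)))) (U = Add(Add(74, Mul(-1, 13)), Mul(65, Mul(2, I, Pow(11, Rational(1, 2))))) = Add(Add(74, -13), Mul(130, I, Pow(11, Rational(1, 2)))) = Add(61, Mul(130, I, Pow(11, Rational(1, 2)))) ≈ Add(61.000, Mul(431.16, I)))
Pow(U, -1) = Pow(Add(61, Mul(130, I, Pow(11, Rational(1, 2)))), -1)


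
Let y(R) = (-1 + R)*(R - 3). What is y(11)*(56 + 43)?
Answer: 7920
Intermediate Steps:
y(R) = (-1 + R)*(-3 + R)
y(11)*(56 + 43) = (3 + 11² - 4*11)*(56 + 43) = (3 + 121 - 44)*99 = 80*99 = 7920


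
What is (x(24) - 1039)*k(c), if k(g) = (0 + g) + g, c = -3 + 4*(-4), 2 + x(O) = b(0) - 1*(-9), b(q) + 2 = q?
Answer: 39292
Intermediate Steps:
b(q) = -2 + q
x(O) = 5 (x(O) = -2 + ((-2 + 0) - 1*(-9)) = -2 + (-2 + 9) = -2 + 7 = 5)
c = -19 (c = -3 - 16 = -19)
k(g) = 2*g (k(g) = g + g = 2*g)
(x(24) - 1039)*k(c) = (5 - 1039)*(2*(-19)) = -1034*(-38) = 39292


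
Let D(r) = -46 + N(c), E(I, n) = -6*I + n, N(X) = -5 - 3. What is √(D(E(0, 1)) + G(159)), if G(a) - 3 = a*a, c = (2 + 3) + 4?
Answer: 29*√30 ≈ 158.84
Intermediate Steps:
c = 9 (c = 5 + 4 = 9)
N(X) = -8
E(I, n) = n - 6*I
D(r) = -54 (D(r) = -46 - 8 = -54)
G(a) = 3 + a² (G(a) = 3 + a*a = 3 + a²)
√(D(E(0, 1)) + G(159)) = √(-54 + (3 + 159²)) = √(-54 + (3 + 25281)) = √(-54 + 25284) = √25230 = 29*√30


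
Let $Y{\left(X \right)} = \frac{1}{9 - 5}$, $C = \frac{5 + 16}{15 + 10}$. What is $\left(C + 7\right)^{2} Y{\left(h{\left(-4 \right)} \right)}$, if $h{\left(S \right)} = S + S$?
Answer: $\frac{9604}{625} \approx 15.366$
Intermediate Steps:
$h{\left(S \right)} = 2 S$
$C = \frac{21}{25} \approx 0.84$
$Y{\left(X \right)} = \frac{1}{4}$
$\left(C + 7\right)^{2} Y{\left(h{\left(-4 \right)} \right)} = \left(\frac{21}{25} + 7\right)^{2} \cdot \frac{1}{4} = \left(\frac{196}{25}\right)^{2} \cdot \frac{1}{4} = \frac{38416}{625} \cdot \frac{1}{4} = \frac{9604}{625}$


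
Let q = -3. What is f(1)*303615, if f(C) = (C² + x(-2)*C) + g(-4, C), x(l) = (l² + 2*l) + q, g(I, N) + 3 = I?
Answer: -2732535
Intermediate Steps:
g(I, N) = -3 + I
x(l) = -3 + l² + 2*l (x(l) = (l² + 2*l) - 3 = -3 + l² + 2*l)
f(C) = -7 + C² - 3*C (f(C) = (C² + (-3 + (-2)² + 2*(-2))*C) + (-3 - 4) = (C² + (-3 + 4 - 4)*C) - 7 = (C² - 3*C) - 7 = -7 + C² - 3*C)
f(1)*303615 = (-7 + 1² - 3*1)*303615 = (-7 + 1 - 3)*303615 = -9*303615 = -2732535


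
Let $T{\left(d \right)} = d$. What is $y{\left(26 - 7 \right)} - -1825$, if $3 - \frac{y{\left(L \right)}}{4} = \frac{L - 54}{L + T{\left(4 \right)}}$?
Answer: $\frac{42391}{23} \approx 1843.1$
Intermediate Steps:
$y{\left(L \right)} = 12 - \frac{4 \left(-54 + L\right)}{4 + L}$ ($y{\left(L \right)} = 12 - 4 \frac{L - 54}{L + 4} = 12 - 4 \frac{-54 + L}{4 + L} = 12 - \frac{4 \left(-54 + L\right)}{4 + L}$)
$y{\left(26 - 7 \right)} - -1825 = \frac{8 \left(33 + \left(26 - 7\right)\right)}{4 + \left(26 - 7\right)} - -1825 = \frac{8 \left(33 + \left(26 - 7\right)\right)}{4 + \left(26 - 7\right)} + 1825 = \frac{8 \left(33 + 19\right)}{4 + 19} + 1825 = 8 \cdot \frac{1}{23} \cdot 52 + 1825 = \frac{416}{23} + 1825 = \frac{42391}{23}$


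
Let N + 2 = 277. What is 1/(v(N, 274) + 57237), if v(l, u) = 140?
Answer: 1/57377 ≈ 1.7429e-5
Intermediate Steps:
N = 275 (N = -2 + 277 = 275)
1/(v(N, 274) + 57237) = 1/(140 + 57237) = 1/57377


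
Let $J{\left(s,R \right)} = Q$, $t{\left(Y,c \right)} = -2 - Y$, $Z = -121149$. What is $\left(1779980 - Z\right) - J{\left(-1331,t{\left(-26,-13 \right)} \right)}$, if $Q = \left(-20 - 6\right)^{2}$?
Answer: $1900453$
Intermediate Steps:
$Q = 676$ ($Q = \left(-26\right)^{2} = 676$)
$J{\left(s,R \right)} = 676$
$\left(1779980 - Z\right) - J{\left(-1331,t{\left(-26,-13 \right)} \right)} = \left(1779980 - -121149\right) - 676 = \left(1779980 + 121149\right) - 676 = 1901129 - 676 = 1900453$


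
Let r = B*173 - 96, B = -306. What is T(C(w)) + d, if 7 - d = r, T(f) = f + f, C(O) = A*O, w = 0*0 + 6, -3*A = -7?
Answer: 53069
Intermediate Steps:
A = 7/3 (A = -⅓*(-7) = 7/3 ≈ 2.3333)
w = 6 (w = 0 + 6 = 6)
C(O) = 7*O/3
T(f) = 2*f
r = -53034 (r = -306*173 - 96 = -52938 - 96 = -53034)
d = 53041 (d = 7 - 1*(-53034) = 7 + 53034 = 53041)
T(C(w)) + d = 2*((7/3)*6) + 53041 = 2*14 + 53041 = 28 + 53041 = 53069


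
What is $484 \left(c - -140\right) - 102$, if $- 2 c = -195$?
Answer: $114848$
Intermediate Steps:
$c = \frac{195}{2}$ ($c = \left(- \frac{1}{2}\right) \left(-195\right) = \frac{195}{2} \approx 97.5$)
$484 \left(c - -140\right) - 102 = 484 \left(\frac{195}{2} - -140\right) - 102 = 484 \left(\frac{195}{2} + 140\right) - 102 = 484 \cdot \frac{475}{2} - 102 = 114950 - 102 = 114848$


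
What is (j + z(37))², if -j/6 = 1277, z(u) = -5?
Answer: 58782889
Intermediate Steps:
j = -7662 (j = -6*1277 = -7662)
(j + z(37))² = (-7662 - 5)² = (-7667)² = 58782889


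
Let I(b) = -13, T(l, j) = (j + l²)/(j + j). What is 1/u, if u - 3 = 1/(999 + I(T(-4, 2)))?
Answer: 986/2959 ≈ 0.33322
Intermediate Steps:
T(l, j) = (j + l²)/(2*j) (T(l, j) = (j + l²)/((2*j)) = (j + l²)*(1/(2*j)) = (j + l²)/(2*j))
u = 2959/986 (u = 3 + 1/(999 - 13) = 3 + 1/986 = 2959/986 ≈ 3.0010)
1/u = 1/(2959/986) = 986/2959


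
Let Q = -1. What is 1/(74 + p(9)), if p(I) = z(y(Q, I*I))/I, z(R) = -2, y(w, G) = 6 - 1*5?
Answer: 9/664 ≈ 0.013554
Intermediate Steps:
y(w, G) = 1 (y(w, G) = 6 - 5 = 1)
p(I) = -2/I
1/(74 + p(9)) = 1/(74 - 2/9) = 1/(664/9) = 9/664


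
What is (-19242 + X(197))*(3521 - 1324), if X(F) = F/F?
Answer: -42272477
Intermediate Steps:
X(F) = 1
(-19242 + X(197))*(3521 - 1324) = (-19242 + 1)*(3521 - 1324) = -19241*2197 = -42272477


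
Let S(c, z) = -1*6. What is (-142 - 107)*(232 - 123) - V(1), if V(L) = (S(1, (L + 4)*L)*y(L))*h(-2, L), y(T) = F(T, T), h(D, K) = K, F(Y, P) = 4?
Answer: -27117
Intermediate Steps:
S(c, z) = -6
y(T) = 4
V(L) = -24*L (V(L) = (-6*4)*L = -24*L)
(-142 - 107)*(232 - 123) - V(1) = (-142 - 107)*(232 - 123) - (-24) = -249*109 - 1*(-24) = -27141 + 24 = -27117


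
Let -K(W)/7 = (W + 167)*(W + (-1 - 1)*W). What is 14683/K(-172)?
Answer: 14683/6020 ≈ 2.4390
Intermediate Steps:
K(W) = 7*W*(167 + W) (K(W) = -7*(W + 167)*(W + (-1 - 1)*W) = -7*(167 + W)*(W - 2*W) = -7*(167 + W)*(-W) = -(-7)*W*(167 + W) = 7*W*(167 + W))
14683/K(-172) = 14683/((7*(-172)*(167 - 172))) = 14683/((7*(-172)*(-5))) = 14683/6020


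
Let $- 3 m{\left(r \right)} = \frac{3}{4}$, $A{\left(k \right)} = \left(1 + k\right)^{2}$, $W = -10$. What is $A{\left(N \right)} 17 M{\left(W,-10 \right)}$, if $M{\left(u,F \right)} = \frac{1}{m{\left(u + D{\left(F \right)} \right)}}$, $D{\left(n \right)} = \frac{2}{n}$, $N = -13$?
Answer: $-9792$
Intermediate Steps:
$m{\left(r \right)} = - \frac{1}{4}$ ($m{\left(r \right)} = - \frac{3 \cdot \frac{1}{4}}{3} = \left(- \frac{1}{3}\right) \frac{3}{4} = - \frac{1}{4}$)
$M{\left(u,F \right)} = -4$ ($M{\left(u,F \right)} = \frac{1}{- \frac{1}{4}} = -4$)
$A{\left(N \right)} 17 M{\left(W,-10 \right)} = \left(1 - 13\right)^{2} \cdot 17 \left(-4\right) = \left(-12\right)^{2} \cdot 17 \left(-4\right) = 144 \cdot 17 \left(-4\right) = 2448 \left(-4\right) = -9792$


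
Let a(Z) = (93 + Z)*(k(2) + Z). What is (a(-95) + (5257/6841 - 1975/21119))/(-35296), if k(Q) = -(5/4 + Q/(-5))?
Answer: -277933842523/50993923883840 ≈ -0.0054503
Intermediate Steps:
k(Q) = -5/4 + Q/5 (k(Q) = -(5*(¼) + Q*(-⅕)) = -(5/4 - Q/5) = -5/4 + Q/5)
a(Z) = (93 + Z)*(-17/20 + Z) (a(Z) = (93 + Z)*((-5/4 + (⅕)*2) + Z) = (93 + Z)*((-5/4 + ⅖) + Z) = (93 + Z)*(-17/20 + Z))
(a(-95) + (5257/6841 - 1975/21119))/(-35296) = ((-1581/20 + (-95)² + (1843/20)*(-95)) + (5257/6841 - 1975/21119))/(-35296) = ((-1581/20 + 9025 - 35017/4) + (5257*(1/6841) - 1975*1/21119))*(-1/35296) = (1917/10 + (5257/6841 - 1975/21119))*(-1/35296) = (1917/10 + 97511608/144475079)*(-1/35296) = (277933842523/1444750790)*(-1/35296) = -277933842523/50993923883840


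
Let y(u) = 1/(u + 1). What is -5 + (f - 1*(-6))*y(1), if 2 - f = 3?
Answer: -5/2 ≈ -2.5000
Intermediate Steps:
f = -1 (f = 2 - 1*3 = 2 - 3 = -1)
y(u) = 1/(1 + u)
-5 + (f - 1*(-6))*y(1) = -5 + (-1 - 1*(-6))/(1 + 1) = -5 + (-1 + 6)/2 = -5 + 5*(½) = -5 + 5/2 = -5/2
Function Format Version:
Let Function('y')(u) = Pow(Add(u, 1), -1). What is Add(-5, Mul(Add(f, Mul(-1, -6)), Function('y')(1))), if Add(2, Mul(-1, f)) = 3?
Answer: Rational(-5, 2) ≈ -2.5000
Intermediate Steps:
f = -1 (f = Add(2, Mul(-1, 3)) = Add(2, -3) = -1)
Function('y')(u) = Pow(Add(1, u), -1)
Add(-5, Mul(Add(f, Mul(-1, -6)), Function('y')(1))) = Add(-5, Mul(Add(-1, Mul(-1, -6)), Pow(Add(1, 1), -1))) = Add(-5, Mul(Add(-1, 6), Pow(2, -1))) = Add(-5, Mul(5, Rational(1, 2))) = Add(-5, Rational(5, 2)) = Rational(-5, 2)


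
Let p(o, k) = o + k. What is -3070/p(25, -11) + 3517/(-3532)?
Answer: -5446239/24724 ≈ -220.28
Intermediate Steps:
p(o, k) = k + o
-3070/p(25, -11) + 3517/(-3532) = -3070/(-11 + 25) + 3517/(-3532) = -3070/14 + 3517*(-1/3532) = -3070*1/14 - 3517/3532 = -1535/7 - 3517/3532 = -5446239/24724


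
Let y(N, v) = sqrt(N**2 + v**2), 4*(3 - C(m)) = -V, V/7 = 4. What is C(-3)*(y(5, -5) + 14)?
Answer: 140 + 50*sqrt(2) ≈ 210.71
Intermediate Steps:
V = 28 (V = 7*4 = 28)
C(m) = 10 (C(m) = 3 - (-1)*28/4 = 3 - 1/4*(-28) = 3 + 7 = 10)
C(-3)*(y(5, -5) + 14) = 10*(sqrt(5**2 + (-5)**2) + 14) = 10*(sqrt(25 + 25) + 14) = 10*(sqrt(50) + 14) = 10*(5*sqrt(2) + 14) = 10*(14 + 5*sqrt(2)) = 140 + 50*sqrt(2)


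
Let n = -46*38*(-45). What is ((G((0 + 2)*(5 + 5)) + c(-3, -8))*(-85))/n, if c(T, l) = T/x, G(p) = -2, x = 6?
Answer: 85/31464 ≈ 0.0027015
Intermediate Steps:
c(T, l) = T/6
n = 78660 (n = -1748*(-45) = 78660)
((G((0 + 2)*(5 + 5)) + c(-3, -8))*(-85))/n = ((-2 + (⅙)*(-3))*(-85))/78660 = ((-2 - ½)*(-85))*(1/78660) = -5/2*(-85)*(1/78660) = (425/2)*(1/78660) = 85/31464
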